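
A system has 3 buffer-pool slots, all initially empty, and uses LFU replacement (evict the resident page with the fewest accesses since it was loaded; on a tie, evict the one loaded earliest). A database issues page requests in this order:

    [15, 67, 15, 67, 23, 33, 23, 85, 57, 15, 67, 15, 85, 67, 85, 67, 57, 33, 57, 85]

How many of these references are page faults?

12

15 → miss, frames [15]
67 → miss, frames [15, 67]
15 → hit
67 → hit
23 → miss, frames [15, 67, 23]
33 → miss, evict 23, frames [15, 67, 33]
23 → miss, evict 33, frames [15, 67, 23]
85 → miss, evict 23, frames [15, 67, 85]
57 → miss, evict 85, frames [15, 67, 57]
15 → hit
67 → hit
15 → hit
85 → miss, evict 57, frames [15, 67, 85]
67 → hit
85 → hit
67 → hit
57 → miss, evict 85, frames [15, 67, 57]
33 → miss, evict 57, frames [15, 67, 33]
57 → miss, evict 33, frames [15, 67, 57]
85 → miss, evict 57, frames [15, 67, 85]
Page faults: 12.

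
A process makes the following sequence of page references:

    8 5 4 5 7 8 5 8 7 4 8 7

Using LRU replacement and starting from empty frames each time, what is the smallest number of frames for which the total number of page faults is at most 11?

f=1: 12 faults
f=2: 10 faults
f=3: 6 faults
f=4: 4 faults
Smallest f with faults ≤ 11 is 2.

2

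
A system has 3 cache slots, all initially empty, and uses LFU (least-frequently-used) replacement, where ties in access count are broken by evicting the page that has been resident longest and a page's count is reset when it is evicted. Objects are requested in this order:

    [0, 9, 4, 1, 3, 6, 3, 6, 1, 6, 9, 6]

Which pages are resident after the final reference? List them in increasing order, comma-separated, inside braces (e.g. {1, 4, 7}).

{3, 6, 9}

0: miss, frames {0}
9: miss, frames {0,9}
4: miss, frames {0,9,4}
1: miss, evict 0, frames {9,4,1}
3: miss, evict 9, frames {4,1,3}
6: miss, evict 4, frames {1,3,6}
3: hit
6: hit
1: hit
6: hit
9: miss, evict 1, frames {3,6,9}
6: hit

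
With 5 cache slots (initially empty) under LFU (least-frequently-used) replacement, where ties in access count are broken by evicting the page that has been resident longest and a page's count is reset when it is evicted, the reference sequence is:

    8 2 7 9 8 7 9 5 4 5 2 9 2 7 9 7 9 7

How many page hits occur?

8 -> fault, frames {8}
2 -> fault, frames {8,2}
7 -> fault, frames {8,2,7}
9 -> fault, frames {8,2,7,9}
8 -> hit
7 -> hit
9 -> hit
5 -> fault, frames {8,2,7,9,5}
4 -> fault, evict 2, frames {8,7,9,5,4}
5 -> hit
2 -> fault, evict 4, frames {8,7,9,5,2}
9 -> hit
2 -> hit
7 -> hit
9 -> hit
7 -> hit
9 -> hit
7 -> hit
Hits: 11.

11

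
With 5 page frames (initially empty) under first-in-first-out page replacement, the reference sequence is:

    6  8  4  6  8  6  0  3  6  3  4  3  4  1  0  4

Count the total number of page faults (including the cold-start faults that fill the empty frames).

6

6: fault, frames (6)
8: fault, frames (6 8)
4: fault, frames (6 8 4)
6: hit
8: hit
6: hit
0: fault, frames (6 8 4 0)
3: fault, frames (6 8 4 0 3)
6: hit
3: hit
4: hit
3: hit
4: hit
1: fault, evict 6, frames (8 4 0 3 1)
0: hit
4: hit
Page faults: 6.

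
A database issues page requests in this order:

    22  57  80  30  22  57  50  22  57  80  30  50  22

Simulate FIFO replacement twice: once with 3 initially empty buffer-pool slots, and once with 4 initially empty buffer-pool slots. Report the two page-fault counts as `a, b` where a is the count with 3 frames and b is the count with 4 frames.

3 frames: F F F F F F F . . F F . F → 10 faults.
4 frames: F F F F . . F F F F F F F → 11 faults.
11 > 10: adding a frame increased faults — Belady's anomaly.

10, 11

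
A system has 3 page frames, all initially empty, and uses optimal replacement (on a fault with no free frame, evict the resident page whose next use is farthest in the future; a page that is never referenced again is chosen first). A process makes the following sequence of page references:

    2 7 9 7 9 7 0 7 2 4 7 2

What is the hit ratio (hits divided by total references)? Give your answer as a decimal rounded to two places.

2 -> miss, frames (2)
7 -> miss, frames (2 7)
9 -> miss, frames (2 7 9)
7 -> hit
9 -> hit
7 -> hit
0 -> miss, evict 9, frames (2 7 0)
7 -> hit
2 -> hit
4 -> miss, evict 0, frames (2 7 4)
7 -> hit
2 -> hit
Hits: 7 of 12 references → 7/12 = 0.5833.

0.58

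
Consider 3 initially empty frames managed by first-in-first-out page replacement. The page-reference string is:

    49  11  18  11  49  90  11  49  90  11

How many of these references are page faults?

49 → miss, frames [49]
11 → miss, frames [49, 11]
18 → miss, frames [49, 11, 18]
11 → hit
49 → hit
90 → miss, evict 49, frames [11, 18, 90]
11 → hit
49 → miss, evict 11, frames [18, 90, 49]
90 → hit
11 → miss, evict 18, frames [90, 49, 11]
Page faults: 6.

6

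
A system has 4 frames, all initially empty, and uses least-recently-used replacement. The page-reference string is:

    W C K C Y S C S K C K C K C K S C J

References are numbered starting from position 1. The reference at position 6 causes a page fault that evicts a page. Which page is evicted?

W

pos 1: W -> fault, frames [W]
pos 2: C -> fault, frames [W, C]
pos 3: K -> fault, frames [W, C, K]
pos 4: C -> hit
pos 5: Y -> fault, frames [W, K, C, Y]
pos 6: S -> fault, evict W, frames [K, C, Y, S]
At position 6, page W is evicted.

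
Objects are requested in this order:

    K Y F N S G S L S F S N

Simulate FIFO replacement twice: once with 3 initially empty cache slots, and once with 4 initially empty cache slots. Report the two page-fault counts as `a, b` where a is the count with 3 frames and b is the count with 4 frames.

10, 9

3 frames: F F F F F F . F . F F F → 10 faults.
4 frames: F F F F F F . F . F . F → 9 faults.
9 < 10: adding a frame reduced faults, as is typical.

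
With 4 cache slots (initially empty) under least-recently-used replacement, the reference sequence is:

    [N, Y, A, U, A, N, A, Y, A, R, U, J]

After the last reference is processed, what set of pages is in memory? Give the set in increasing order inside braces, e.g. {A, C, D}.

N → fault, frames [N]
Y → fault, frames [N, Y]
A → fault, frames [N, Y, A]
U → fault, frames [N, Y, A, U]
A → hit
N → hit
A → hit
Y → hit
A → hit
R → fault, evict U, frames [N, Y, A, R]
U → fault, evict N, frames [Y, A, R, U]
J → fault, evict Y, frames [A, R, U, J]

{A, J, R, U}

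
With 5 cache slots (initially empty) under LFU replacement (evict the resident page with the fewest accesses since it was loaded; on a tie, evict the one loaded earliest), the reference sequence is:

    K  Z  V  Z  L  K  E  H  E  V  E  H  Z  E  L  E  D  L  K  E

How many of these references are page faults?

K: fault, frames [K]
Z: fault, frames [K, Z]
V: fault, frames [K, Z, V]
Z: hit
L: fault, frames [K, Z, V, L]
K: hit
E: fault, frames [K, Z, V, L, E]
H: fault, evict V, frames [K, Z, L, E, H]
E: hit
V: fault, evict L, frames [K, Z, E, H, V]
E: hit
H: hit
Z: hit
E: hit
L: fault, evict V, frames [K, Z, E, H, L]
E: hit
D: fault, evict L, frames [K, Z, E, H, D]
L: fault, evict D, frames [K, Z, E, H, L]
K: hit
E: hit
Page faults: 10.

10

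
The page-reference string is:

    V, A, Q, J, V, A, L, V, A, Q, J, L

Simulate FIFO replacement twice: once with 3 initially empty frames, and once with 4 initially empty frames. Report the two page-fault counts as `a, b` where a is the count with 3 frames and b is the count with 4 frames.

9, 10

3 frames: F F F F F F F . . F F . → 9 faults.
4 frames: F F F F . . F F F F F F → 10 faults.
10 > 9: adding a frame increased faults — Belady's anomaly.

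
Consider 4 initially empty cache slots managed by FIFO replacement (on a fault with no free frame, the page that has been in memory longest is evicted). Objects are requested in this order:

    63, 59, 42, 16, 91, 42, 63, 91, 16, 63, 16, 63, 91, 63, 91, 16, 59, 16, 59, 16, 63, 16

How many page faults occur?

63 → fault, frames [63]
59 → fault, frames [63, 59]
42 → fault, frames [63, 59, 42]
16 → fault, frames [63, 59, 42, 16]
91 → fault, evict 63, frames [59, 42, 16, 91]
42 → hit
63 → fault, evict 59, frames [42, 16, 91, 63]
91 → hit
16 → hit
63 → hit
16 → hit
63 → hit
91 → hit
63 → hit
91 → hit
16 → hit
59 → fault, evict 42, frames [16, 91, 63, 59]
16 → hit
59 → hit
16 → hit
63 → hit
16 → hit
Page faults: 7.

7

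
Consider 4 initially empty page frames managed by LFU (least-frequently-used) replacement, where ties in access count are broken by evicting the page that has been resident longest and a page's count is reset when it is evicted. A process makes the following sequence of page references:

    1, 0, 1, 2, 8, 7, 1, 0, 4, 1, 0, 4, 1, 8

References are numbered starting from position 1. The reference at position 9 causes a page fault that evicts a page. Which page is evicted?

8

pos 1: 1: fault, frames {1}
pos 2: 0: fault, frames {1,0}
pos 3: 1: hit
pos 4: 2: fault, frames {1,0,2}
pos 5: 8: fault, frames {1,0,2,8}
pos 6: 7: fault, evict 0, frames {1,2,8,7}
pos 7: 1: hit
pos 8: 0: fault, evict 2, frames {1,8,7,0}
pos 9: 4: fault, evict 8, frames {1,7,0,4}
At position 9, page 8 is evicted.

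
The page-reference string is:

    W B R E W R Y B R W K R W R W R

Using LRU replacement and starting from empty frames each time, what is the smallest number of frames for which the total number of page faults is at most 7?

4

f=1: 16 faults
f=2: 13 faults
f=3: 9 faults
f=4: 7 faults
f=5: 6 faults
f=6: 6 faults
Smallest f with faults ≤ 7 is 4.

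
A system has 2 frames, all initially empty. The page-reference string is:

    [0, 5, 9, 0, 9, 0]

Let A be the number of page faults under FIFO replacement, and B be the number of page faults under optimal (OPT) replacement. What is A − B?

1

Under FIFO: F F F F . . → 4 faults.
Under OPT: F F F . . . → 3 faults.
A − B = 4 − 3 = 1.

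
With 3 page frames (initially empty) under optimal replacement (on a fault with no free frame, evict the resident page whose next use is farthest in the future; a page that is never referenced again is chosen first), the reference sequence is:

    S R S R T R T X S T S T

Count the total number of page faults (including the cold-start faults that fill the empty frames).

S: miss, frames [S]
R: miss, frames [S, R]
S: hit
R: hit
T: miss, frames [S, R, T]
R: hit
T: hit
X: miss, evict R, frames [S, T, X]
S: hit
T: hit
S: hit
T: hit
Page faults: 4.

4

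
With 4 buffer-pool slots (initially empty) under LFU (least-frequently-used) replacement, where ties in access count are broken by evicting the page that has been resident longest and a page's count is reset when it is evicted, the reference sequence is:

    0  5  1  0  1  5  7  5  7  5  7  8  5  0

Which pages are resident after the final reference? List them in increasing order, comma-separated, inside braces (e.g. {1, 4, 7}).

{0, 1, 5, 7}

0 → fault, frames [0]
5 → fault, frames [0, 5]
1 → fault, frames [0, 5, 1]
0 → hit
1 → hit
5 → hit
7 → fault, frames [0, 5, 1, 7]
5 → hit
7 → hit
5 → hit
7 → hit
8 → fault, evict 0, frames [5, 1, 7, 8]
5 → hit
0 → fault, evict 8, frames [5, 1, 7, 0]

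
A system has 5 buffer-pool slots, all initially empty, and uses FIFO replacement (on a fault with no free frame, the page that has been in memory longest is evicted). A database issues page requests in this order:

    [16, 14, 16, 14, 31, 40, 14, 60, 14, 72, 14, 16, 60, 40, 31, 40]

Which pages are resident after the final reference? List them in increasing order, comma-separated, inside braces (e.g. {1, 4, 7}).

16: miss, frames {16}
14: miss, frames {16,14}
16: hit
14: hit
31: miss, frames {16,14,31}
40: miss, frames {16,14,31,40}
14: hit
60: miss, frames {16,14,31,40,60}
14: hit
72: miss, evict 16, frames {14,31,40,60,72}
14: hit
16: miss, evict 14, frames {31,40,60,72,16}
60: hit
40: hit
31: hit
40: hit

{16, 31, 40, 60, 72}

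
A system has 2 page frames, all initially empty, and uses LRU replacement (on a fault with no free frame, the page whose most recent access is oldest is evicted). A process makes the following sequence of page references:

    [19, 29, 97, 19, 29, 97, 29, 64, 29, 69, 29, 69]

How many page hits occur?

4

19: fault, frames {19}
29: fault, frames {19,29}
97: fault, evict 19, frames {29,97}
19: fault, evict 29, frames {97,19}
29: fault, evict 97, frames {19,29}
97: fault, evict 19, frames {29,97}
29: hit
64: fault, evict 97, frames {29,64}
29: hit
69: fault, evict 64, frames {29,69}
29: hit
69: hit
Hits: 4.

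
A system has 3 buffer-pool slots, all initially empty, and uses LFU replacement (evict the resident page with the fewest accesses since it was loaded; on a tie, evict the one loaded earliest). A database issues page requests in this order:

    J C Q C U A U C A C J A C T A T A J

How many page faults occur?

8

J → fault, frames {J}
C → fault, frames {J,C}
Q → fault, frames {J,C,Q}
C → hit
U → fault, evict J, frames {C,Q,U}
A → fault, evict Q, frames {C,U,A}
U → hit
C → hit
A → hit
C → hit
J → fault, evict U, frames {C,A,J}
A → hit
C → hit
T → fault, evict J, frames {C,A,T}
A → hit
T → hit
A → hit
J → fault, evict T, frames {C,A,J}
Page faults: 8.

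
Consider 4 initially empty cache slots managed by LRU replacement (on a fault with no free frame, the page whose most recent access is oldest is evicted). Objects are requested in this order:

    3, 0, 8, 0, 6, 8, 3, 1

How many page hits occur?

3

3 → miss, frames {3}
0 → miss, frames {3,0}
8 → miss, frames {3,0,8}
0 → hit
6 → miss, frames {3,8,0,6}
8 → hit
3 → hit
1 → miss, evict 0, frames {6,8,3,1}
Hits: 3.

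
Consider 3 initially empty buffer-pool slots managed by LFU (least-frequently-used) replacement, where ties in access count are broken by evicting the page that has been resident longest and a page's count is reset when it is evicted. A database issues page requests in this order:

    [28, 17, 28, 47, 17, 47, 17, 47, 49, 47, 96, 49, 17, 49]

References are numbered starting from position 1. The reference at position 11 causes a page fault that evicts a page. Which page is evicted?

pos 1: 28: fault, frames {28}
pos 2: 17: fault, frames {28,17}
pos 3: 28: hit
pos 4: 47: fault, frames {28,17,47}
pos 5: 17: hit
pos 6: 47: hit
pos 7: 17: hit
pos 8: 47: hit
pos 9: 49: fault, evict 28, frames {17,47,49}
pos 10: 47: hit
pos 11: 96: fault, evict 49, frames {17,47,96}
At position 11, page 49 is evicted.

49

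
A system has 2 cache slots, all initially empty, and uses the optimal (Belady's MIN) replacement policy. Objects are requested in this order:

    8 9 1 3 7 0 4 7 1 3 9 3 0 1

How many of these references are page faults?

12

8 → miss, frames (8)
9 → miss, frames (8 9)
1 → miss, evict 8, frames (9 1)
3 → miss, evict 9, frames (1 3)
7 → miss, evict 3, frames (1 7)
0 → miss, evict 1, frames (7 0)
4 → miss, evict 0, frames (7 4)
7 → hit
1 → miss, evict 4, frames (7 1)
3 → miss, evict 7, frames (1 3)
9 → miss, evict 1, frames (3 9)
3 → hit
0 → miss, evict 9, frames (3 0)
1 → miss, evict 0, frames (3 1)
Page faults: 12.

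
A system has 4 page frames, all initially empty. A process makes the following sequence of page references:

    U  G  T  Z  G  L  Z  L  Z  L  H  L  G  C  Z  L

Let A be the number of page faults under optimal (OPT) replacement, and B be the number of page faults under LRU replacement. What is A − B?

-1

Under OPT: F F F F . F . . . . F . . F . . → 7 faults.
Under LRU: F F F F . F . . . . F . . F F . → 8 faults.
A − B = 7 − 8 = -1.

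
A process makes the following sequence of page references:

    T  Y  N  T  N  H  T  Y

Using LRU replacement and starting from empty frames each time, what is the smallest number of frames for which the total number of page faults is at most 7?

2

f=1: 8 faults
f=2: 7 faults
f=3: 5 faults
f=4: 4 faults
Smallest f with faults ≤ 7 is 2.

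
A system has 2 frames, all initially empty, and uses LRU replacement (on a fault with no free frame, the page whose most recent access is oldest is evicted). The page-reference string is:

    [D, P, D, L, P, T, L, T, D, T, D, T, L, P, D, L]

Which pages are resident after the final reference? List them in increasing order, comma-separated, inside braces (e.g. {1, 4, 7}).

D: fault, frames (D)
P: fault, frames (D P)
D: hit
L: fault, evict P, frames (D L)
P: fault, evict D, frames (L P)
T: fault, evict L, frames (P T)
L: fault, evict P, frames (T L)
T: hit
D: fault, evict L, frames (T D)
T: hit
D: hit
T: hit
L: fault, evict D, frames (T L)
P: fault, evict T, frames (L P)
D: fault, evict L, frames (P D)
L: fault, evict P, frames (D L)

{D, L}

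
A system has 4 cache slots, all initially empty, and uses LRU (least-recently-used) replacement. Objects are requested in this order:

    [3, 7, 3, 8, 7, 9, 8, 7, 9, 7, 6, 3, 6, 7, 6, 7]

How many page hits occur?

3: fault, frames [3]
7: fault, frames [3, 7]
3: hit
8: fault, frames [7, 3, 8]
7: hit
9: fault, frames [3, 8, 7, 9]
8: hit
7: hit
9: hit
7: hit
6: fault, evict 3, frames [8, 9, 7, 6]
3: fault, evict 8, frames [9, 7, 6, 3]
6: hit
7: hit
6: hit
7: hit
Hits: 10.

10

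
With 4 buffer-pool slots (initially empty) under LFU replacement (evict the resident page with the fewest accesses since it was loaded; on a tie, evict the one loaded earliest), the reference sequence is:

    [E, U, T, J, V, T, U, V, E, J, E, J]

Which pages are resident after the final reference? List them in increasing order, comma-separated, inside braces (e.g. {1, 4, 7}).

{J, T, U, V}

E → fault, frames [E]
U → fault, frames [E, U]
T → fault, frames [E, U, T]
J → fault, frames [E, U, T, J]
V → fault, evict E, frames [U, T, J, V]
T → hit
U → hit
V → hit
E → fault, evict J, frames [U, T, V, E]
J → fault, evict E, frames [U, T, V, J]
E → fault, evict J, frames [U, T, V, E]
J → fault, evict E, frames [U, T, V, J]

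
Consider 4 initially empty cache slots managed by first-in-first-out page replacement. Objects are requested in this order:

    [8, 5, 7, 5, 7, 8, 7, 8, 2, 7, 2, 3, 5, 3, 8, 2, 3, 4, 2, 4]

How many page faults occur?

8: miss, frames [8]
5: miss, frames [8, 5]
7: miss, frames [8, 5, 7]
5: hit
7: hit
8: hit
7: hit
8: hit
2: miss, frames [8, 5, 7, 2]
7: hit
2: hit
3: miss, evict 8, frames [5, 7, 2, 3]
5: hit
3: hit
8: miss, evict 5, frames [7, 2, 3, 8]
2: hit
3: hit
4: miss, evict 7, frames [2, 3, 8, 4]
2: hit
4: hit
Page faults: 7.

7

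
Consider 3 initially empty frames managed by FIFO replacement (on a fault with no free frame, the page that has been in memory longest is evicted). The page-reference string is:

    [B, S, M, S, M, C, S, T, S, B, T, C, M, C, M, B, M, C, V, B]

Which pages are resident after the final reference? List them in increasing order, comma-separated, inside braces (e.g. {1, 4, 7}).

B → miss, frames (B)
S → miss, frames (B S)
M → miss, frames (B S M)
S → hit
M → hit
C → miss, evict B, frames (S M C)
S → hit
T → miss, evict S, frames (M C T)
S → miss, evict M, frames (C T S)
B → miss, evict C, frames (T S B)
T → hit
C → miss, evict T, frames (S B C)
M → miss, evict S, frames (B C M)
C → hit
M → hit
B → hit
M → hit
C → hit
V → miss, evict B, frames (C M V)
B → miss, evict C, frames (M V B)

{B, M, V}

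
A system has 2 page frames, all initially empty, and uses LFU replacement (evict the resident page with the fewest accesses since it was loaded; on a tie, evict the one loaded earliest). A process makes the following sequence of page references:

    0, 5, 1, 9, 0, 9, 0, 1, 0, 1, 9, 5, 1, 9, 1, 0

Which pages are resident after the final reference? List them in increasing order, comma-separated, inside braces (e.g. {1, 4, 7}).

0 -> miss, frames {0}
5 -> miss, frames {0,5}
1 -> miss, evict 0, frames {5,1}
9 -> miss, evict 5, frames {1,9}
0 -> miss, evict 1, frames {9,0}
9 -> hit
0 -> hit
1 -> miss, evict 9, frames {0,1}
0 -> hit
1 -> hit
9 -> miss, evict 1, frames {0,9}
5 -> miss, evict 9, frames {0,5}
1 -> miss, evict 5, frames {0,1}
9 -> miss, evict 1, frames {0,9}
1 -> miss, evict 9, frames {0,1}
0 -> hit

{0, 1}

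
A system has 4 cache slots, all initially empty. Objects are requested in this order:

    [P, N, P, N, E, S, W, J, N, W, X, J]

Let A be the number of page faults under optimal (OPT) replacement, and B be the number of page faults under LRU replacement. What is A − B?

Under OPT: F F . . F F F F . . F . → 7 faults.
Under LRU: F F . . F F F F F . F . → 8 faults.
A − B = 7 − 8 = -1.

-1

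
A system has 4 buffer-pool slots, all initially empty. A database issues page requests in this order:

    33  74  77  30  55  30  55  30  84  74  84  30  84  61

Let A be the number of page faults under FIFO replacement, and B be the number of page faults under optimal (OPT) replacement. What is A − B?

1

Under FIFO: F F F F F . . . F F . . . F → 8 faults.
Under OPT: F F F F F . . . F . . . . F → 7 faults.
A − B = 8 − 7 = 1.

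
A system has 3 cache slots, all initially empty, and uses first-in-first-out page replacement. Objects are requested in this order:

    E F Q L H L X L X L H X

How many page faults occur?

E: fault, frames (E)
F: fault, frames (E F)
Q: fault, frames (E F Q)
L: fault, evict E, frames (F Q L)
H: fault, evict F, frames (Q L H)
L: hit
X: fault, evict Q, frames (L H X)
L: hit
X: hit
L: hit
H: hit
X: hit
Page faults: 6.

6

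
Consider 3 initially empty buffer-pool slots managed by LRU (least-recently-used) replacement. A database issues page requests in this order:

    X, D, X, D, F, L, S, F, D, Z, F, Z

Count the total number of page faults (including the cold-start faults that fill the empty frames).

7

X: fault, frames (X)
D: fault, frames (X D)
X: hit
D: hit
F: fault, frames (X D F)
L: fault, evict X, frames (D F L)
S: fault, evict D, frames (F L S)
F: hit
D: fault, evict L, frames (S F D)
Z: fault, evict S, frames (F D Z)
F: hit
Z: hit
Page faults: 7.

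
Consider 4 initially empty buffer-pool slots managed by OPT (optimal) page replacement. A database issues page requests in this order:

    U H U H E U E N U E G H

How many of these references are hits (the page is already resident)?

U -> miss, frames [U]
H -> miss, frames [U, H]
U -> hit
H -> hit
E -> miss, frames [U, H, E]
U -> hit
E -> hit
N -> miss, frames [U, H, E, N]
U -> hit
E -> hit
G -> miss, evict N, frames [U, H, E, G]
H -> hit
Hits: 7.

7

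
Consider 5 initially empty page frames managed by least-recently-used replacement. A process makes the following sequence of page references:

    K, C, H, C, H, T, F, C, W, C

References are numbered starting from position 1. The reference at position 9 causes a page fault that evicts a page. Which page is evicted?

pos 1: K → miss, frames (K)
pos 2: C → miss, frames (K C)
pos 3: H → miss, frames (K C H)
pos 4: C → hit
pos 5: H → hit
pos 6: T → miss, frames (K C H T)
pos 7: F → miss, frames (K C H T F)
pos 8: C → hit
pos 9: W → miss, evict K, frames (H T F C W)
At position 9, page K is evicted.

K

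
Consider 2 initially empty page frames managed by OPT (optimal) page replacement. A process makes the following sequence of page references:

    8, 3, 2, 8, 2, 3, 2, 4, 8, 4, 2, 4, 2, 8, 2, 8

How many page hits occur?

8

8: miss, frames {8}
3: miss, frames {8,3}
2: miss, evict 3, frames {8,2}
8: hit
2: hit
3: miss, evict 8, frames {2,3}
2: hit
4: miss, evict 3, frames {2,4}
8: miss, evict 2, frames {4,8}
4: hit
2: miss, evict 8, frames {4,2}
4: hit
2: hit
8: miss, evict 4, frames {2,8}
2: hit
8: hit
Hits: 8.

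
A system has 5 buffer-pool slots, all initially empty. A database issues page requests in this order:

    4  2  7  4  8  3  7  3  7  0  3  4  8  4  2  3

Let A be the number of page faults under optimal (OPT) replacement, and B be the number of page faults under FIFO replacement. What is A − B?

-2

Under OPT: F F F . F F . . . F . . . . . . → 6 faults.
Under FIFO: F F F . F F . . . F . F . . F . → 8 faults.
A − B = 6 − 8 = -2.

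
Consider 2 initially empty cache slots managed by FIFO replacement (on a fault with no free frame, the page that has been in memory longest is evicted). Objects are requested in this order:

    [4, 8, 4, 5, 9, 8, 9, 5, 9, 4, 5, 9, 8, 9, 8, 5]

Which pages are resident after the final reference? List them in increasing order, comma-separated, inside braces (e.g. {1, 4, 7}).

4: fault, frames (4)
8: fault, frames (4 8)
4: hit
5: fault, evict 4, frames (8 5)
9: fault, evict 8, frames (5 9)
8: fault, evict 5, frames (9 8)
9: hit
5: fault, evict 9, frames (8 5)
9: fault, evict 8, frames (5 9)
4: fault, evict 5, frames (9 4)
5: fault, evict 9, frames (4 5)
9: fault, evict 4, frames (5 9)
8: fault, evict 5, frames (9 8)
9: hit
8: hit
5: fault, evict 9, frames (8 5)

{5, 8}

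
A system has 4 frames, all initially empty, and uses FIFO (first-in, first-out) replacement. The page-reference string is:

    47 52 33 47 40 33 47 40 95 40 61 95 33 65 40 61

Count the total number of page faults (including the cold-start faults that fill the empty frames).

7

47: miss, frames {47}
52: miss, frames {47,52}
33: miss, frames {47,52,33}
47: hit
40: miss, frames {47,52,33,40}
33: hit
47: hit
40: hit
95: miss, evict 47, frames {52,33,40,95}
40: hit
61: miss, evict 52, frames {33,40,95,61}
95: hit
33: hit
65: miss, evict 33, frames {40,95,61,65}
40: hit
61: hit
Page faults: 7.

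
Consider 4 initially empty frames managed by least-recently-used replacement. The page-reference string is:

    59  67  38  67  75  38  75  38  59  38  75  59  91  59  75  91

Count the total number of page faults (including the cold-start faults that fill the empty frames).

5

59 -> miss, frames {59}
67 -> miss, frames {59,67}
38 -> miss, frames {59,67,38}
67 -> hit
75 -> miss, frames {59,38,67,75}
38 -> hit
75 -> hit
38 -> hit
59 -> hit
38 -> hit
75 -> hit
59 -> hit
91 -> miss, evict 67, frames {38,75,59,91}
59 -> hit
75 -> hit
91 -> hit
Page faults: 5.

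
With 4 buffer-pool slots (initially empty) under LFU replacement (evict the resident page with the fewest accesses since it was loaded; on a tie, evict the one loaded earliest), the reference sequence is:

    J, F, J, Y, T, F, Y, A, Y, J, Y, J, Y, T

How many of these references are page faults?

J: fault, frames [J]
F: fault, frames [J, F]
J: hit
Y: fault, frames [J, F, Y]
T: fault, frames [J, F, Y, T]
F: hit
Y: hit
A: fault, evict T, frames [J, F, Y, A]
Y: hit
J: hit
Y: hit
J: hit
Y: hit
T: fault, evict A, frames [J, F, Y, T]
Page faults: 6.

6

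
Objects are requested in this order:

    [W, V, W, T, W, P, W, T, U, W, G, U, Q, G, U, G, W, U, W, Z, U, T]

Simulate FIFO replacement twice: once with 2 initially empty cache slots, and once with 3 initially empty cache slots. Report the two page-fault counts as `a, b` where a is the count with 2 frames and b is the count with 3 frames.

17, 12

2 frames: F F . F F F . F F F F F F F F . F . . F F F → 17 faults.
3 frames: F F . F . F F . F . F . F . . . F F . F . F → 12 faults.
12 < 17: adding a frame reduced faults, as is typical.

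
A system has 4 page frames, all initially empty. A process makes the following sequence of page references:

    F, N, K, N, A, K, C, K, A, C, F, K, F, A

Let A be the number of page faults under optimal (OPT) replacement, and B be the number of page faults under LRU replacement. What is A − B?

-1

Under OPT: F F F . F . F . . . . . . . → 5 faults.
Under LRU: F F F . F . F . . . F . . . → 6 faults.
A − B = 5 − 6 = -1.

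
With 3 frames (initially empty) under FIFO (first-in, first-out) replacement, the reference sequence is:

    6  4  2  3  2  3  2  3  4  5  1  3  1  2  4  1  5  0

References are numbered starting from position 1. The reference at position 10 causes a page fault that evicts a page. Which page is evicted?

4

pos 1: 6 -> miss, frames {6}
pos 2: 4 -> miss, frames {6,4}
pos 3: 2 -> miss, frames {6,4,2}
pos 4: 3 -> miss, evict 6, frames {4,2,3}
pos 5: 2 -> hit
pos 6: 3 -> hit
pos 7: 2 -> hit
pos 8: 3 -> hit
pos 9: 4 -> hit
pos 10: 5 -> miss, evict 4, frames {2,3,5}
At position 10, page 4 is evicted.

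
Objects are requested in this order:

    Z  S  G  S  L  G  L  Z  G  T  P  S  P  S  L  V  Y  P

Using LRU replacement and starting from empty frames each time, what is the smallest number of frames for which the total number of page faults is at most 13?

f=1: 18 faults
f=2: 14 faults
f=3: 12 faults
f=4: 11 faults
f=5: 10 faults
f=6: 8 faults
f=7: 8 faults
f=8: 8 faults
Smallest f with faults ≤ 13 is 3.

3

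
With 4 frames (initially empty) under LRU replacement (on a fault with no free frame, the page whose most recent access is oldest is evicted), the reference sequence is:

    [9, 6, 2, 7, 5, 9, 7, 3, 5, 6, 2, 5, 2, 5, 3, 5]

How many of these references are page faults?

9: fault, frames [9]
6: fault, frames [9, 6]
2: fault, frames [9, 6, 2]
7: fault, frames [9, 6, 2, 7]
5: fault, evict 9, frames [6, 2, 7, 5]
9: fault, evict 6, frames [2, 7, 5, 9]
7: hit
3: fault, evict 2, frames [5, 9, 7, 3]
5: hit
6: fault, evict 9, frames [7, 3, 5, 6]
2: fault, evict 7, frames [3, 5, 6, 2]
5: hit
2: hit
5: hit
3: hit
5: hit
Page faults: 9.

9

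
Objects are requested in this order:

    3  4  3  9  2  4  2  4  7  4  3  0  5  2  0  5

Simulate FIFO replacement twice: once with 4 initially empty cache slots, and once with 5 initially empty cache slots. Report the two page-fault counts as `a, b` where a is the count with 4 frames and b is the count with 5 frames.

4 frames: F F . F F . . . F . F F F F . . → 9 faults.
5 frames: F F . F F . . . F . . F F . . . → 7 faults.
7 < 9: adding a frame reduced faults, as is typical.

9, 7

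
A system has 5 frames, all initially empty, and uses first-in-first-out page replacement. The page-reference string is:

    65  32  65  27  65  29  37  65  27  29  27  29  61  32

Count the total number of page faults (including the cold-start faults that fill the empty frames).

6

65: fault, frames {65}
32: fault, frames {65,32}
65: hit
27: fault, frames {65,32,27}
65: hit
29: fault, frames {65,32,27,29}
37: fault, frames {65,32,27,29,37}
65: hit
27: hit
29: hit
27: hit
29: hit
61: fault, evict 65, frames {32,27,29,37,61}
32: hit
Page faults: 6.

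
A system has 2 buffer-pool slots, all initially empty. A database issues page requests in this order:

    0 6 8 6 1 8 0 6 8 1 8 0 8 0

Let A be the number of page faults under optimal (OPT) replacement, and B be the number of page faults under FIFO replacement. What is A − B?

-2

Under OPT: F F F . F . F F . F . F . . → 8 faults.
Under FIFO: F F F . F . F F F F . F F . → 10 faults.
A − B = 8 − 10 = -2.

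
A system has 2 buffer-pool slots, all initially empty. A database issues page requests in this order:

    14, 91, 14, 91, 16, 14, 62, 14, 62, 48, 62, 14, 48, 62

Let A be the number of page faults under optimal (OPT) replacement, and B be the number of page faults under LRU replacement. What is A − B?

-2

Under OPT: F F . . F . F . . F . F . F → 7 faults.
Under LRU: F F . . F F F . . F . F F F → 9 faults.
A − B = 7 − 9 = -2.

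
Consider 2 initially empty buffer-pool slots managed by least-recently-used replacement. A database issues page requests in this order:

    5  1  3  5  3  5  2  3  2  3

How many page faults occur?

6

5 → fault, frames (5)
1 → fault, frames (5 1)
3 → fault, evict 5, frames (1 3)
5 → fault, evict 1, frames (3 5)
3 → hit
5 → hit
2 → fault, evict 3, frames (5 2)
3 → fault, evict 5, frames (2 3)
2 → hit
3 → hit
Page faults: 6.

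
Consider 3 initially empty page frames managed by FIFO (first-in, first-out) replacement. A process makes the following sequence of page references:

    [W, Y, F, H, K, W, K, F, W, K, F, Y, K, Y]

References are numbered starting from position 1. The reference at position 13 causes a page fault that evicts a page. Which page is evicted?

pos 1: W: miss, frames (W)
pos 2: Y: miss, frames (W Y)
pos 3: F: miss, frames (W Y F)
pos 4: H: miss, evict W, frames (Y F H)
pos 5: K: miss, evict Y, frames (F H K)
pos 6: W: miss, evict F, frames (H K W)
pos 7: K: hit
pos 8: F: miss, evict H, frames (K W F)
pos 9: W: hit
pos 10: K: hit
pos 11: F: hit
pos 12: Y: miss, evict K, frames (W F Y)
pos 13: K: miss, evict W, frames (F Y K)
At position 13, page W is evicted.

W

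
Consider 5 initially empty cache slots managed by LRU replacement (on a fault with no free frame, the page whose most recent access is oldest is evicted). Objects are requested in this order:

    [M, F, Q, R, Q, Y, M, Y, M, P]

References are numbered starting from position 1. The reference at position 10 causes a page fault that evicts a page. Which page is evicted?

F

pos 1: M → fault, frames (M)
pos 2: F → fault, frames (M F)
pos 3: Q → fault, frames (M F Q)
pos 4: R → fault, frames (M F Q R)
pos 5: Q → hit
pos 6: Y → fault, frames (M F R Q Y)
pos 7: M → hit
pos 8: Y → hit
pos 9: M → hit
pos 10: P → fault, evict F, frames (R Q Y M P)
At position 10, page F is evicted.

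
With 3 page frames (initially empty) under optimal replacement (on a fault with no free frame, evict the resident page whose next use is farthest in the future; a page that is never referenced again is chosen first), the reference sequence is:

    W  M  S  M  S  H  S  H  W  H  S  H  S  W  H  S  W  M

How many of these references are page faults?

W → fault, frames {W}
M → fault, frames {W,M}
S → fault, frames {W,M,S}
M → hit
S → hit
H → fault, evict M, frames {W,S,H}
S → hit
H → hit
W → hit
H → hit
S → hit
H → hit
S → hit
W → hit
H → hit
S → hit
W → hit
M → fault, evict H, frames {W,S,M}
Page faults: 5.

5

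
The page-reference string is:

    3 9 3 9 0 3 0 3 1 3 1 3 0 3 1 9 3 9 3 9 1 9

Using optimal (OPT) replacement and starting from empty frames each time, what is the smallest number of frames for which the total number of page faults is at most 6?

3

f=1: 22 faults
f=2: 8 faults
f=3: 5 faults
f=4: 4 faults
Smallest f with faults ≤ 6 is 3.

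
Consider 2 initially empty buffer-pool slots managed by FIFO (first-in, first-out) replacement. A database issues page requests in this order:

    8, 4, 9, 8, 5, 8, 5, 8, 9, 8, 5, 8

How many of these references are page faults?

8

8 -> miss, frames {8}
4 -> miss, frames {8,4}
9 -> miss, evict 8, frames {4,9}
8 -> miss, evict 4, frames {9,8}
5 -> miss, evict 9, frames {8,5}
8 -> hit
5 -> hit
8 -> hit
9 -> miss, evict 8, frames {5,9}
8 -> miss, evict 5, frames {9,8}
5 -> miss, evict 9, frames {8,5}
8 -> hit
Page faults: 8.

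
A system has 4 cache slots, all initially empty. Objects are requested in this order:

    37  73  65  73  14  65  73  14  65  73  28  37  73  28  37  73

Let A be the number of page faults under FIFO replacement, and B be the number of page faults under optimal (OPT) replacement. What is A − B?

Under FIFO: F F F . F . . . . . F F F . . . → 7 faults.
Under OPT: F F F . F . . . . . F . . . . . → 5 faults.
A − B = 7 − 5 = 2.

2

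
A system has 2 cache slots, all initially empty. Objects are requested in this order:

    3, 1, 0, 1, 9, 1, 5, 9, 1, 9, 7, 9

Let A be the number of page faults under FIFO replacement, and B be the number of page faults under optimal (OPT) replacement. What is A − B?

3

Under FIFO: F F F . F F F F F . F F → 10 faults.
Under OPT: F F F . F . F . F . F . → 7 faults.
A − B = 10 − 7 = 3.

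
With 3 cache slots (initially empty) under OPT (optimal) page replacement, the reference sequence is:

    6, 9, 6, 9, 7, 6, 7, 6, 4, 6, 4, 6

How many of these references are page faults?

4

6: miss, frames [6]
9: miss, frames [6, 9]
6: hit
9: hit
7: miss, frames [6, 9, 7]
6: hit
7: hit
6: hit
4: miss, evict 7, frames [6, 9, 4]
6: hit
4: hit
6: hit
Page faults: 4.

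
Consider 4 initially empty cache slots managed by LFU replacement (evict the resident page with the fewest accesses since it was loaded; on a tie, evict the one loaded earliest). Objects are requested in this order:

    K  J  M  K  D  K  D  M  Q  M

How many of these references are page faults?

5

K: fault, frames (K)
J: fault, frames (K J)
M: fault, frames (K J M)
K: hit
D: fault, frames (K J M D)
K: hit
D: hit
M: hit
Q: fault, evict J, frames (K M D Q)
M: hit
Page faults: 5.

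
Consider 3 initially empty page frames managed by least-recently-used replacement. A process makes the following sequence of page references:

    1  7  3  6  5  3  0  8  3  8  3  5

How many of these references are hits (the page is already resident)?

4

1: fault, frames {1}
7: fault, frames {1,7}
3: fault, frames {1,7,3}
6: fault, evict 1, frames {7,3,6}
5: fault, evict 7, frames {3,6,5}
3: hit
0: fault, evict 6, frames {5,3,0}
8: fault, evict 5, frames {3,0,8}
3: hit
8: hit
3: hit
5: fault, evict 0, frames {8,3,5}
Hits: 4.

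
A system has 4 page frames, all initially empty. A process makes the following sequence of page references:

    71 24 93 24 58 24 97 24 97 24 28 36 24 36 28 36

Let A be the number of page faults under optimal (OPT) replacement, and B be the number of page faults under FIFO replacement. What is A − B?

-1

Under OPT: F F F . F . F . . . F F . . . . → 7 faults.
Under FIFO: F F F . F . F . . . F F F . . . → 8 faults.
A − B = 7 − 8 = -1.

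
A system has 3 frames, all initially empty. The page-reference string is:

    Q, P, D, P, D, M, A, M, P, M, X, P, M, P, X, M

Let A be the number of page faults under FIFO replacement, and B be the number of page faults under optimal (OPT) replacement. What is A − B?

2

Under FIFO: F F F . . F F . F . F . F . . . → 8 faults.
Under OPT: F F F . . F F . . . F . . . . . → 6 faults.
A − B = 8 − 6 = 2.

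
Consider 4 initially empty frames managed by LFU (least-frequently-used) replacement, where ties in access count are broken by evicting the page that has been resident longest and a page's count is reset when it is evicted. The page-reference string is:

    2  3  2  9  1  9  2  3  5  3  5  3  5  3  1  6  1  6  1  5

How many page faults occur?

2 -> miss, frames {2}
3 -> miss, frames {2,3}
2 -> hit
9 -> miss, frames {2,3,9}
1 -> miss, frames {2,3,9,1}
9 -> hit
2 -> hit
3 -> hit
5 -> miss, evict 1, frames {2,3,9,5}
3 -> hit
5 -> hit
3 -> hit
5 -> hit
3 -> hit
1 -> miss, evict 9, frames {2,3,5,1}
6 -> miss, evict 1, frames {2,3,5,6}
1 -> miss, evict 6, frames {2,3,5,1}
6 -> miss, evict 1, frames {2,3,5,6}
1 -> miss, evict 6, frames {2,3,5,1}
5 -> hit
Page faults: 10.

10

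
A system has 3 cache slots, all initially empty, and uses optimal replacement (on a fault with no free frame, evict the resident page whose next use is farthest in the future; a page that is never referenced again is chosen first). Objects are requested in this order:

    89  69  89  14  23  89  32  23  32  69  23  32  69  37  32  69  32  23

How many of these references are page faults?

89 → miss, frames (89)
69 → miss, frames (89 69)
89 → hit
14 → miss, frames (89 69 14)
23 → miss, evict 14, frames (89 69 23)
89 → hit
32 → miss, evict 89, frames (69 23 32)
23 → hit
32 → hit
69 → hit
23 → hit
32 → hit
69 → hit
37 → miss, evict 23, frames (69 32 37)
32 → hit
69 → hit
32 → hit
23 → miss, evict 37, frames (69 32 23)
Page faults: 7.

7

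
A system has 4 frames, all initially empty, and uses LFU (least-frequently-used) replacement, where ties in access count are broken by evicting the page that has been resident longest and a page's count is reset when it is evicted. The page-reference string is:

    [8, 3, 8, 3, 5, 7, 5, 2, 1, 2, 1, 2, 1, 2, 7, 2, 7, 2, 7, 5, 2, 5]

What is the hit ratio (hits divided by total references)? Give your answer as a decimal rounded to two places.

0.23

8 → fault, frames {8}
3 → fault, frames {8,3}
8 → hit
3 → hit
5 → fault, frames {8,3,5}
7 → fault, frames {8,3,5,7}
5 → hit
2 → fault, evict 7, frames {8,3,5,2}
1 → fault, evict 2, frames {8,3,5,1}
2 → fault, evict 1, frames {8,3,5,2}
1 → fault, evict 2, frames {8,3,5,1}
2 → fault, evict 1, frames {8,3,5,2}
1 → fault, evict 2, frames {8,3,5,1}
2 → fault, evict 1, frames {8,3,5,2}
7 → fault, evict 2, frames {8,3,5,7}
2 → fault, evict 7, frames {8,3,5,2}
7 → fault, evict 2, frames {8,3,5,7}
2 → fault, evict 7, frames {8,3,5,2}
7 → fault, evict 2, frames {8,3,5,7}
5 → hit
2 → fault, evict 7, frames {8,3,5,2}
5 → hit
Hits: 5 of 22 references → 5/22 = 0.2273.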